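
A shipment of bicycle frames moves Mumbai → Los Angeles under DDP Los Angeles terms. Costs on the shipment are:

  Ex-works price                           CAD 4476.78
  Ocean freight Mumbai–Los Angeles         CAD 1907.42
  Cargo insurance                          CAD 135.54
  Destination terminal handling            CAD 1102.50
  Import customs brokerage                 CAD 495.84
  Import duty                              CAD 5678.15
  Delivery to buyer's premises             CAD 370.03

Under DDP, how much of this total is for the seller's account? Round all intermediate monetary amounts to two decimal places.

DDP: the seller bears all costs including import duty.
Seller's account: goods 4476.78 + freight 1907.42 + insurance 135.54 + destination terminal 1102.50 + brokerage 495.84 + duty 5678.15 + delivery 370.03 = 14166.26
Buyer's account: 0.00

Seller's account: CAD 14166.26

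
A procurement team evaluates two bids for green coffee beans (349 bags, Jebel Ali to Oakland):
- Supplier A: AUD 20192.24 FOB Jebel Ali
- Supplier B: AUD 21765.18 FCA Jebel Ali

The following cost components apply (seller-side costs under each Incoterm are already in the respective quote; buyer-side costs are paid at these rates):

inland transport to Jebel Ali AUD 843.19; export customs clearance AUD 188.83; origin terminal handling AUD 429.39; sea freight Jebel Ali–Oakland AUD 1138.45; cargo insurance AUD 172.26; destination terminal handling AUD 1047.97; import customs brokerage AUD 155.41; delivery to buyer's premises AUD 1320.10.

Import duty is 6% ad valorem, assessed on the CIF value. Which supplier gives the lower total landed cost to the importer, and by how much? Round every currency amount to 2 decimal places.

Supplier A is cheaper by AUD 2122.47

Supplier A (FOB):
CIF value = FOB price + freight + insurance = 20192.24 + 1138.45 + 172.26 = 21502.95
Import duty = 21502.95 × 6% = 1290.18
Buyer bears (A): 1138.45 + 172.26 + 1047.97 + 155.41 + 1320.10 = 3834.19
Landed cost (A) = invoice 20192.24 + 3834.19 + duty 1290.18 = 25316.61
Supplier B (FCA):
CIF value = FCA price + origin terminal + freight + insurance = 21765.18 + 429.39 + 1138.45 + 172.26 = 23505.28
Import duty = 23505.28 × 6% = 1410.32
Buyer bears (B): 429.39 + 1138.45 + 172.26 + 1047.97 + 155.41 + 1320.10 = 4263.58
Landed cost (B) = invoice 21765.18 + 4263.58 + duty 1410.32 = 27439.08
Difference = |25316.61 − 27439.08| = 2122.47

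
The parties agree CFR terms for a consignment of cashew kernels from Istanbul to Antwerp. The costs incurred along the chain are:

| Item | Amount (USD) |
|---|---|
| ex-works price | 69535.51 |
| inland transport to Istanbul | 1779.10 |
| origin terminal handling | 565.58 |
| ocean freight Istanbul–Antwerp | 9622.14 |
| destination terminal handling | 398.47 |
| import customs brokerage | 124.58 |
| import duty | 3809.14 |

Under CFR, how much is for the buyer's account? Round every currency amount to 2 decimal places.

CFR: the seller pays costs through ocean freight to the destination port, but not insurance.
Seller's account: goods 69535.51 + inland to port 1779.10 + origin terminal 565.58 + freight 9622.14 = 81502.33
Buyer's account: destination terminal 398.47 + brokerage 124.58 + duty 3809.14 = 4332.19

Buyer's account: USD 4332.19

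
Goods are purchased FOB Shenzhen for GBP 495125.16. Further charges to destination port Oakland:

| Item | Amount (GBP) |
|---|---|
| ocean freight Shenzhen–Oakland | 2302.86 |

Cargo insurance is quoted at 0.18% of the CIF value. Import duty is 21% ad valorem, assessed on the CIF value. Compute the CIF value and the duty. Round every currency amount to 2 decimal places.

Let C be the CIF value. C = FOB price + freight + 0.18% × C
C − 0.18% × C = 495125.16 + 2302.86
0.9982 × C = 497428.02
C = 497428.02 / 0.9982 = 498325.01
Insurance premium = 0.18% × 498325.01 = 896.99
Import duty = 498325.01 × 21% = 104648.25

CIF value: GBP 498325.01; import duty: GBP 104648.25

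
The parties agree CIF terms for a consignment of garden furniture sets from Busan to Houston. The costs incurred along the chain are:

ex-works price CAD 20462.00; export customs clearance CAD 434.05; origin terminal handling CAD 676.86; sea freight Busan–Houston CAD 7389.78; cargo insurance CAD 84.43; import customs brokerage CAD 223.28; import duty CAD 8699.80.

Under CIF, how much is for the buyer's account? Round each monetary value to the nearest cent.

Buyer's account: CAD 8923.08

CIF: the seller pays costs through ocean freight and marine insurance to the destination port.
Seller's account: goods 20462.00 + export clearance 434.05 + origin terminal 676.86 + freight 7389.78 + insurance 84.43 = 29047.12
Buyer's account: brokerage 223.28 + duty 8699.80 = 8923.08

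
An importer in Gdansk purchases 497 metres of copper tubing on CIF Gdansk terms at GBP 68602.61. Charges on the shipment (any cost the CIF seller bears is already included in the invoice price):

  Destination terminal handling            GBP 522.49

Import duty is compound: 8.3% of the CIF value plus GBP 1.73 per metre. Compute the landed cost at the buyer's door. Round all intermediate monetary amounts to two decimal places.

Total landed cost: GBP 75678.93

CIF: the seller pays costs through ocean freight and marine insurance to the destination port.
The CIF price already equals the CIF value: 68602.61
Ad valorem component: 68602.61 × 8.3% = 5694.02
Specific component: 497 × 1.73 = 859.81
Import duty = 5694.02 + 859.81 = 6553.83
Buyer bears: destination terminal 522.49 + duty 6553.83 = 7076.32
Landed cost = invoice 68602.61 + 7076.32 = 75678.93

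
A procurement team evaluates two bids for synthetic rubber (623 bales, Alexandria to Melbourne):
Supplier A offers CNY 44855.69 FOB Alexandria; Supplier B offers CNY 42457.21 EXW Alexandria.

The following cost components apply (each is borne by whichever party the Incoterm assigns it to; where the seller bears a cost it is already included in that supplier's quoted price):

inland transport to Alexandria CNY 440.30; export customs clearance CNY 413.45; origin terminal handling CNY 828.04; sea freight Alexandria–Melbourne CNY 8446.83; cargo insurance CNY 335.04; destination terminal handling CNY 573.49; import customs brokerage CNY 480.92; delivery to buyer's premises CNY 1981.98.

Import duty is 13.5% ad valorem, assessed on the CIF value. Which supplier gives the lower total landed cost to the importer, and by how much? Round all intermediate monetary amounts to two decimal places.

Supplier A (FOB):
CIF value = FOB price + freight + insurance = 44855.69 + 8446.83 + 335.04 = 53637.56
Import duty = 53637.56 × 13.5% = 7241.07
Buyer bears (A): 8446.83 + 335.04 + 573.49 + 480.92 + 1981.98 = 11818.26
Landed cost (A) = invoice 44855.69 + 11818.26 + duty 7241.07 = 63915.02
Supplier B (EXW):
CIF value = EXW price + inland to port + export clearance + origin terminal + freight + insurance = 42457.21 + 440.30 + 413.45 + 828.04 + 8446.83 + 335.04 = 52920.87
Import duty = 52920.87 × 13.5% = 7144.32
Buyer bears (B): 440.30 + 413.45 + 828.04 + 8446.83 + 335.04 + 573.49 + 480.92 + 1981.98 = 13500.05
Landed cost (B) = invoice 42457.21 + 13500.05 + duty 7144.32 = 63101.58
Difference = |63915.02 − 63101.58| = 813.44

Supplier B is cheaper by CNY 813.44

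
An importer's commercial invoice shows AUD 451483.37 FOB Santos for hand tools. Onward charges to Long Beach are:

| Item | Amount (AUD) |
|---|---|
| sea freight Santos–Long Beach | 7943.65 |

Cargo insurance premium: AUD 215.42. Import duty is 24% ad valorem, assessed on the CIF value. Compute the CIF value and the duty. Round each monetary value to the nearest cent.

CIF value: AUD 459642.44; import duty: AUD 110314.19

CIF = FOB price + freight + insurance
CIF = 451483.37 + 7943.65 + 215.42 = 459642.44
Import duty = 459642.44 × 24% = 110314.19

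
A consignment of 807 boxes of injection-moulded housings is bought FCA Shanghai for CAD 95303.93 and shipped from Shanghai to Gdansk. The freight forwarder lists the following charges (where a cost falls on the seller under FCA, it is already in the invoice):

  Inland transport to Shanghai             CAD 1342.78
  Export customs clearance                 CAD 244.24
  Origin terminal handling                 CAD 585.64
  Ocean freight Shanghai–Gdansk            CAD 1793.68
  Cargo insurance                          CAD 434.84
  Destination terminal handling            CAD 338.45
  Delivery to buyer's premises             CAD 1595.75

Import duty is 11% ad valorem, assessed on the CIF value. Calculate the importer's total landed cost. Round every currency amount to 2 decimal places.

FCA: the seller delivers export-cleared goods to the carrier; the buyer bears costs from that point.
Already in the invoice (seller's account under FCA): inland to port, export clearance — exclude.
CIF value = FCA price + origin terminal + freight + insurance = 95303.93 + 585.64 + 1793.68 + 434.84 = 98118.09
Import duty = 98118.09 × 11% = 10792.99
Buyer bears: origin terminal 585.64 + freight 1793.68 + insurance 434.84 + destination terminal 338.45 + delivery 1595.75 + duty 10792.99 = 15541.35
Landed cost = invoice 95303.93 + 15541.35 = 110845.28

Total landed cost: CAD 110845.28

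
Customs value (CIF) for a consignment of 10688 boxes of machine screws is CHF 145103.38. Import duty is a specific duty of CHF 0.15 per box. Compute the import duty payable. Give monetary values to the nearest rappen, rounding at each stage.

Import duty = 10688 × 0.15 = 1603.20

Import duty: CHF 1603.20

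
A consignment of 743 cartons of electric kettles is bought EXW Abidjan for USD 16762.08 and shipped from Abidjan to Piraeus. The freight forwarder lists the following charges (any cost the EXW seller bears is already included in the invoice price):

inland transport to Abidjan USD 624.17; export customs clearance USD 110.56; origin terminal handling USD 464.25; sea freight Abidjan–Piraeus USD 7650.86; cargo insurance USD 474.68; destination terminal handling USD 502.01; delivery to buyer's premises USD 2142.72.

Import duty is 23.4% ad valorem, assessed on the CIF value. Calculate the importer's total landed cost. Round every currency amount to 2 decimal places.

Total landed cost: USD 34835.59

EXW: the seller makes goods available at their premises; the buyer bears all onward costs.
CIF value = EXW price + inland to port + export clearance + origin terminal + freight + insurance = 16762.08 + 624.17 + 110.56 + 464.25 + 7650.86 + 474.68 = 26086.60
Import duty = 26086.60 × 23.4% = 6104.26
Buyer bears: inland to port 624.17 + export clearance 110.56 + origin terminal 464.25 + freight 7650.86 + insurance 474.68 + destination terminal 502.01 + delivery 2142.72 + duty 6104.26 = 18073.51
Landed cost = invoice 16762.08 + 18073.51 = 34835.59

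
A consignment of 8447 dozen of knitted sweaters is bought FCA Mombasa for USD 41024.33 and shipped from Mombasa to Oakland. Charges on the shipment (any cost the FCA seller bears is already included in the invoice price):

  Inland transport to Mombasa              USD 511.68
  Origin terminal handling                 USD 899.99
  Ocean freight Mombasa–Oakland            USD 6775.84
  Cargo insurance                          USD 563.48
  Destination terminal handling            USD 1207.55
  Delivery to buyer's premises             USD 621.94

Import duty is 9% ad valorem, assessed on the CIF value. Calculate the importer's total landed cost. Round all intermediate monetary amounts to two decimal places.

Total landed cost: USD 55526.86

FCA: the seller delivers export-cleared goods to the carrier; the buyer bears costs from that point.
Already in the invoice (seller's account under FCA): inland to port — exclude.
CIF value = FCA price + origin terminal + freight + insurance = 41024.33 + 899.99 + 6775.84 + 563.48 = 49263.64
Import duty = 49263.64 × 9% = 4433.73
Buyer bears: origin terminal 899.99 + freight 6775.84 + insurance 563.48 + destination terminal 1207.55 + delivery 621.94 + duty 4433.73 = 14502.53
Landed cost = invoice 41024.33 + 14502.53 = 55526.86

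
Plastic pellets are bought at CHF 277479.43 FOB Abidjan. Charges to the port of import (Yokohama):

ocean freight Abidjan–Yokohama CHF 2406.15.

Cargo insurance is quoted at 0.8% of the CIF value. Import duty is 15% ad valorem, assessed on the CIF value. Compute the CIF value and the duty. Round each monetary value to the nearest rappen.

CIF value: CHF 282142.72; import duty: CHF 42321.41

Let C be the CIF value. C = FOB price + freight + 0.8% × C
C − 0.8% × C = 277479.43 + 2406.15
0.992 × C = 279885.58
C = 279885.58 / 0.992 = 282142.72
Insurance premium = 0.8% × 282142.72 = 2257.14
Import duty = 282142.72 × 15% = 42321.41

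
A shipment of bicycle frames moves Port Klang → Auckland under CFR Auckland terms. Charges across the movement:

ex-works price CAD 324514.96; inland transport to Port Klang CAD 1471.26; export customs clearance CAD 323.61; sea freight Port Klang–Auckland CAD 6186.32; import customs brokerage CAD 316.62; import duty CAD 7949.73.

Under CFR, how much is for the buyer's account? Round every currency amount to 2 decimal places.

CFR: the seller pays costs through ocean freight to the destination port, but not insurance.
Seller's account: goods 324514.96 + inland to port 1471.26 + export clearance 323.61 + freight 6186.32 = 332496.15
Buyer's account: brokerage 316.62 + duty 7949.73 = 8266.35

Buyer's account: CAD 8266.35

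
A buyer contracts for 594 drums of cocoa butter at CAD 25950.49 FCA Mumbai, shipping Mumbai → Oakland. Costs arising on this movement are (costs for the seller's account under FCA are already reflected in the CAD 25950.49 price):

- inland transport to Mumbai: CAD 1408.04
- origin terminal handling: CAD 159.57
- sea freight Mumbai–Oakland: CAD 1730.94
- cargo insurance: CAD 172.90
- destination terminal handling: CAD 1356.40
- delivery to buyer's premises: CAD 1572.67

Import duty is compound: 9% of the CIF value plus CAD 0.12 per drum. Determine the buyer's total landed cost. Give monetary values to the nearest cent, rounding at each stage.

Total landed cost: CAD 33535.50

FCA: the seller delivers export-cleared goods to the carrier; the buyer bears costs from that point.
Already in the invoice (seller's account under FCA): inland to port — exclude.
CIF value = FCA price + origin terminal + freight + insurance = 25950.49 + 159.57 + 1730.94 + 172.90 = 28013.90
Ad valorem component: 28013.90 × 9% = 2521.25
Specific component: 594 × 0.12 = 71.28
Import duty = 2521.25 + 71.28 = 2592.53
Buyer bears: origin terminal 159.57 + freight 1730.94 + insurance 172.90 + destination terminal 1356.40 + delivery 1572.67 + duty 2592.53 = 7585.01
Landed cost = invoice 25950.49 + 7585.01 = 33535.50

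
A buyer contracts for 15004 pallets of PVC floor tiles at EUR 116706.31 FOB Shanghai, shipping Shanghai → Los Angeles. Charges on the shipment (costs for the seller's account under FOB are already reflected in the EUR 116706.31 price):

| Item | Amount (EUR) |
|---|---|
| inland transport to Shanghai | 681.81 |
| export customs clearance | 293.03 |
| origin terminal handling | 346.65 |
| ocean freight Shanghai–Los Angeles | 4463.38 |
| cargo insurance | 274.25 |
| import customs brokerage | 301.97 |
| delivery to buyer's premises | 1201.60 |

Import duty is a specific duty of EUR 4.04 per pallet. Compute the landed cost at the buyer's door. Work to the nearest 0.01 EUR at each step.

FOB: the seller bears costs until goods are on board at the origin port; the buyer bears freight, insurance and all costs thereafter.
Already in the invoice (seller's account under FOB): inland to port, export clearance, origin terminal — exclude.
CIF value = FOB price + freight + insurance = 116706.31 + 4463.38 + 274.25 = 121443.94
Import duty = 15004 × 4.04 = 60616.16
Buyer bears: freight 4463.38 + insurance 274.25 + brokerage 301.97 + delivery 1201.60 + duty 60616.16 = 66857.36
Landed cost = invoice 116706.31 + 66857.36 = 183563.67

Total landed cost: EUR 183563.67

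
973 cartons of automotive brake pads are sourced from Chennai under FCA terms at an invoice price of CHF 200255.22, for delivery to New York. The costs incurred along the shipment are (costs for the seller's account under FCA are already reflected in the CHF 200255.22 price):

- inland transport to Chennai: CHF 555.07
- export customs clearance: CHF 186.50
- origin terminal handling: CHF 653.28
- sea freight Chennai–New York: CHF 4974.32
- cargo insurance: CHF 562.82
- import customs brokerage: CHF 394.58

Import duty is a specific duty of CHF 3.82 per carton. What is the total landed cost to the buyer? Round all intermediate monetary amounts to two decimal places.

FCA: the seller delivers export-cleared goods to the carrier; the buyer bears costs from that point.
Already in the invoice (seller's account under FCA): inland to port, export clearance — exclude.
CIF value = FCA price + origin terminal + freight + insurance = 200255.22 + 653.28 + 4974.32 + 562.82 = 206445.64
Import duty = 973 × 3.82 = 3716.86
Buyer bears: origin terminal 653.28 + freight 4974.32 + insurance 562.82 + brokerage 394.58 + duty 3716.86 = 10301.86
Landed cost = invoice 200255.22 + 10301.86 = 210557.08

Total landed cost: CHF 210557.08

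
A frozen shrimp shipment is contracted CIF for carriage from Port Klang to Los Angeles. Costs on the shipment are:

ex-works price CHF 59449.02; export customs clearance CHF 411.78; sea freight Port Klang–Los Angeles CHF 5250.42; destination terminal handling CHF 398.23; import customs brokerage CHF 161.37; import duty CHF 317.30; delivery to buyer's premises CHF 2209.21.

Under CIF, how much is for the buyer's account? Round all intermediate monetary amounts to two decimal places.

Buyer's account: CHF 3086.11

CIF: the seller pays costs through ocean freight and marine insurance to the destination port.
Seller's account: goods 59449.02 + export clearance 411.78 + freight 5250.42 = 65111.22
Buyer's account: destination terminal 398.23 + brokerage 161.37 + duty 317.30 + delivery 2209.21 = 3086.11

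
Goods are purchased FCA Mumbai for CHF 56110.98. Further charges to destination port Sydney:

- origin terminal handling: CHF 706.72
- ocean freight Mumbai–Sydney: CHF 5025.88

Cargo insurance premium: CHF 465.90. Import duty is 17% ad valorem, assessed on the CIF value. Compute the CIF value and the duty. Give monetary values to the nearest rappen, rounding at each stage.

CIF value: CHF 62309.48; import duty: CHF 10592.61

CIF = FCA price + pre-shipment costs + freight + insurance
CIF = 56110.98 + 706.72 + 5025.88 + 465.90 = 62309.48
Import duty = 62309.48 × 17% = 10592.61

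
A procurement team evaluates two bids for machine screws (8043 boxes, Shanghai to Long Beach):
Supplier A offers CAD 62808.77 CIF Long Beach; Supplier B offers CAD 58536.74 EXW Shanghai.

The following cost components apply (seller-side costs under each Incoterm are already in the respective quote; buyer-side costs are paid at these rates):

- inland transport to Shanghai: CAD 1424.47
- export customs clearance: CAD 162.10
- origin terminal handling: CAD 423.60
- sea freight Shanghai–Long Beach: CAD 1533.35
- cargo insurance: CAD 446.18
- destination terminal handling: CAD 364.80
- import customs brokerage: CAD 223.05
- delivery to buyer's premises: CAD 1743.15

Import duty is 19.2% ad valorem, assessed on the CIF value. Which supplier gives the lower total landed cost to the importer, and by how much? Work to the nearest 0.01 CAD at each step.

Supplier A (CIF):
The CIF price already equals the CIF value: 62808.77
Import duty = 62808.77 × 19.2% = 12059.28
Buyer bears (A): 364.80 + 223.05 + 1743.15 = 2331.00
Landed cost (A) = invoice 62808.77 + 2331.00 + duty 12059.28 = 77199.05
Supplier B (EXW):
CIF value = EXW price + inland to port + export clearance + origin terminal + freight + insurance = 58536.74 + 1424.47 + 162.10 + 423.60 + 1533.35 + 446.18 = 62526.44
Import duty = 62526.44 × 19.2% = 12005.08
Buyer bears (B): 1424.47 + 162.10 + 423.60 + 1533.35 + 446.18 + 364.80 + 223.05 + 1743.15 = 6320.70
Landed cost (B) = invoice 58536.74 + 6320.70 + duty 12005.08 = 76862.52
Difference = |77199.05 − 76862.52| = 336.53

Supplier B is cheaper by CAD 336.53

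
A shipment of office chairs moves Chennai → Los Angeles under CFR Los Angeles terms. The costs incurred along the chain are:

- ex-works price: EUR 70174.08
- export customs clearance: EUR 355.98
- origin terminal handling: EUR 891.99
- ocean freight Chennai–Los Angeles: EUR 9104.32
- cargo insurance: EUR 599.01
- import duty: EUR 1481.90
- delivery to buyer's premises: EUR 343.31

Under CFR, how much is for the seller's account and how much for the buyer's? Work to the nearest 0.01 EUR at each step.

Seller: EUR 80526.37; buyer: EUR 2424.22

CFR: the seller pays costs through ocean freight to the destination port, but not insurance.
Seller's account: goods 70174.08 + export clearance 355.98 + origin terminal 891.99 + freight 9104.32 = 80526.37
Buyer's account: insurance 599.01 + duty 1481.90 + delivery 343.31 = 2424.22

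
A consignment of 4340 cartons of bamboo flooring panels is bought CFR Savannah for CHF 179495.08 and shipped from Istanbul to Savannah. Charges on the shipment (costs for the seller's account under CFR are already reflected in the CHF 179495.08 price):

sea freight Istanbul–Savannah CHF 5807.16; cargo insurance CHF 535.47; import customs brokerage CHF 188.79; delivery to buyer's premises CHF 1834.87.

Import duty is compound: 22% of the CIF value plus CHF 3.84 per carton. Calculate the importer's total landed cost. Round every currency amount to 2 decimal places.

CFR: the seller pays costs through ocean freight to the destination port, but not insurance.
Already in the invoice (seller's account under CFR): freight — exclude.
CIF value = CFR price + insurance = 179495.08 + 535.47 = 180030.55
Ad valorem component: 180030.55 × 22% = 39606.72
Specific component: 4340 × 3.84 = 16665.60
Import duty = 39606.72 + 16665.60 = 56272.32
Buyer bears: insurance 535.47 + brokerage 188.79 + delivery 1834.87 + duty 56272.32 = 58831.45
Landed cost = invoice 179495.08 + 58831.45 = 238326.53

Total landed cost: CHF 238326.53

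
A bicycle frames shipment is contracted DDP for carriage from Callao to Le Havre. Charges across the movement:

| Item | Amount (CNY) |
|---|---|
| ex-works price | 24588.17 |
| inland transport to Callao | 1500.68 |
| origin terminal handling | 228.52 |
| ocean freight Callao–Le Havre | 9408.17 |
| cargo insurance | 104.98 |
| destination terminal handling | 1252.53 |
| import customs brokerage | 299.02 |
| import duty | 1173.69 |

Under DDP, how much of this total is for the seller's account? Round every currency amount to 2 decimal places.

Seller's account: CNY 38555.76

DDP: the seller bears all costs including import duty.
Seller's account: goods 24588.17 + inland to port 1500.68 + origin terminal 228.52 + freight 9408.17 + insurance 104.98 + destination terminal 1252.53 + brokerage 299.02 + duty 1173.69 = 38555.76
Buyer's account: 0.00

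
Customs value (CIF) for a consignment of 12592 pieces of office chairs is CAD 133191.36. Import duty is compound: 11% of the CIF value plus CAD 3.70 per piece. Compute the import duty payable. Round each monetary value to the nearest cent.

Ad valorem component: 133191.36 × 11% = 14651.05
Specific component: 12592 × 3.70 = 46590.40
Import duty = 14651.05 + 46590.40 = 61241.45

Import duty: CAD 61241.45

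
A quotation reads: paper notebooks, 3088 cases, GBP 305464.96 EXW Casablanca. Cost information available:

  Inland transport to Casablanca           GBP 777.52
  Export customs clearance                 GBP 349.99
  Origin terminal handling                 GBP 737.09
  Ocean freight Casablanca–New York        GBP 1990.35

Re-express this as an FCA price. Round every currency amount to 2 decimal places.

Not relevant to the conversion: origin terminal, freight — on the buyer under both terms; not part of either seller's price.
From EXW to FCA, the seller additionally bears: inland to port, export clearance.
FCA price = 305464.96 + 777.52 + 349.99 = 306592.47

FCA price: GBP 306592.47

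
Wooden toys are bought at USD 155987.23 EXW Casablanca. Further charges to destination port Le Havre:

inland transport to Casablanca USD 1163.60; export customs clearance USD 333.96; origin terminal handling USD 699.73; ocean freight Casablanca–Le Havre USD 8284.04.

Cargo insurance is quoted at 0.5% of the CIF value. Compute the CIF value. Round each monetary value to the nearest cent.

CIF value: USD 167305.09

Let C be the CIF value. C = EXW price + pre-shipment costs + freight + 0.5% × C
C − 0.5% × C = 155987.23 + 1163.60 + 333.96 + 699.73 + 8284.04
0.995 × C = 166468.56
C = 166468.56 / 0.995 = 167305.09
Insurance premium = 0.5% × 167305.09 = 836.53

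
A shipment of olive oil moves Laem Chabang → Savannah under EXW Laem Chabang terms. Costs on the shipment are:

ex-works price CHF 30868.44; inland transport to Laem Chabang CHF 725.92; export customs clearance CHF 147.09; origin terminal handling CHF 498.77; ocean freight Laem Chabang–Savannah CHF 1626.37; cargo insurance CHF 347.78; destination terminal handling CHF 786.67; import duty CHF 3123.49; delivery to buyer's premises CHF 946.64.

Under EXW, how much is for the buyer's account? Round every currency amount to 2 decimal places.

EXW: the seller makes goods available at their premises; the buyer bears all onward costs.
Seller's account: goods 30868.44 = 30868.44
Buyer's account: inland to port 725.92 + export clearance 147.09 + origin terminal 498.77 + freight 1626.37 + insurance 347.78 + destination terminal 786.67 + duty 3123.49 + delivery 946.64 = 8202.73

Buyer's account: CHF 8202.73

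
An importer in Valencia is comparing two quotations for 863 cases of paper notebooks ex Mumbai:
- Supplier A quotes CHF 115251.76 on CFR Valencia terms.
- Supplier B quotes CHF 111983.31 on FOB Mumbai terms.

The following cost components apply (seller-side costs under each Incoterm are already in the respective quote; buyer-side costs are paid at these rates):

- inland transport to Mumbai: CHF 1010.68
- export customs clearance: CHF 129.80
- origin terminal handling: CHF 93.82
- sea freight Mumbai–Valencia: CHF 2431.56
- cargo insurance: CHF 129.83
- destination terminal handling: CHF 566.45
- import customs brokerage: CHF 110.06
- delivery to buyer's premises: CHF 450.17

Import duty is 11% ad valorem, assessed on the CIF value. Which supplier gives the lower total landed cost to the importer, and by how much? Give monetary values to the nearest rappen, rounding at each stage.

Supplier A (CFR):
CIF value = CFR price + insurance = 115251.76 + 129.83 = 115381.59
Import duty = 115381.59 × 11% = 12691.97
Buyer bears (A): 129.83 + 566.45 + 110.06 + 450.17 = 1256.51
Landed cost (A) = invoice 115251.76 + 1256.51 + duty 12691.97 = 129200.24
Supplier B (FOB):
CIF value = FOB price + freight + insurance = 111983.31 + 2431.56 + 129.83 = 114544.70
Import duty = 114544.70 × 11% = 12599.92
Buyer bears (B): 2431.56 + 129.83 + 566.45 + 110.06 + 450.17 = 3688.07
Landed cost (B) = invoice 111983.31 + 3688.07 + duty 12599.92 = 128271.30
Difference = |129200.24 − 128271.30| = 928.94

Supplier B is cheaper by CHF 928.94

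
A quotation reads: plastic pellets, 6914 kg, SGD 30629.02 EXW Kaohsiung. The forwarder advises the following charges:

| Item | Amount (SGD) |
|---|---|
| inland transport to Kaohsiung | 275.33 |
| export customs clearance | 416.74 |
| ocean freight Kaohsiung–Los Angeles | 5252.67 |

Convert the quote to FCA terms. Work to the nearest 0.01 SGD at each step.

Not relevant to the conversion: freight — on the buyer under both terms; not part of either seller's price.
From EXW to FCA, the seller additionally bears: inland to port, export clearance.
FCA price = 30629.02 + 275.33 + 416.74 = 31321.09

FCA price: SGD 31321.09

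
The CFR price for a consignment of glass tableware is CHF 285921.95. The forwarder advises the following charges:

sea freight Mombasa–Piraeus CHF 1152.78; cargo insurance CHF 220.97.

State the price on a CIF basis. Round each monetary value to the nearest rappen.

Not relevant to the conversion: freight — on the seller under both CFR and CIF; already in the CFR price and stays in the CIF price.
From CFR to CIF, the seller additionally bears: insurance.
CIF price = 285921.95 + 220.97 = 286142.92

CIF price: CHF 286142.92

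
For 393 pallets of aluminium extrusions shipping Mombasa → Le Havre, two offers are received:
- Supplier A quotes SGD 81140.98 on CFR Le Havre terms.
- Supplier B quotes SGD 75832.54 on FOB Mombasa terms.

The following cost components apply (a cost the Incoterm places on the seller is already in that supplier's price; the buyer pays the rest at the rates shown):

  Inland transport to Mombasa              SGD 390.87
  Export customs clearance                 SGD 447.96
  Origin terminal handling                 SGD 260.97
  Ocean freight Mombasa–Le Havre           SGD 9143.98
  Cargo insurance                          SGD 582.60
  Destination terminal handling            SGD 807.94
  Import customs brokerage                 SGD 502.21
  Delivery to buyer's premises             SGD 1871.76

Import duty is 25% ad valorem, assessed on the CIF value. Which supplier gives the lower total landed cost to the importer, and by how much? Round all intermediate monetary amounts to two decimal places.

Supplier A is cheaper by SGD 4794.42

Supplier A (CFR):
CIF value = CFR price + insurance = 81140.98 + 582.60 = 81723.58
Import duty = 81723.58 × 25% = 20430.90
Buyer bears (A): 582.60 + 807.94 + 502.21 + 1871.76 = 3764.51
Landed cost (A) = invoice 81140.98 + 3764.51 + duty 20430.90 = 105336.39
Supplier B (FOB):
CIF value = FOB price + freight + insurance = 75832.54 + 9143.98 + 582.60 = 85559.12
Import duty = 85559.12 × 25% = 21389.78
Buyer bears (B): 9143.98 + 582.60 + 807.94 + 502.21 + 1871.76 = 12908.49
Landed cost (B) = invoice 75832.54 + 12908.49 + duty 21389.78 = 110130.81
Difference = |105336.39 − 110130.81| = 4794.42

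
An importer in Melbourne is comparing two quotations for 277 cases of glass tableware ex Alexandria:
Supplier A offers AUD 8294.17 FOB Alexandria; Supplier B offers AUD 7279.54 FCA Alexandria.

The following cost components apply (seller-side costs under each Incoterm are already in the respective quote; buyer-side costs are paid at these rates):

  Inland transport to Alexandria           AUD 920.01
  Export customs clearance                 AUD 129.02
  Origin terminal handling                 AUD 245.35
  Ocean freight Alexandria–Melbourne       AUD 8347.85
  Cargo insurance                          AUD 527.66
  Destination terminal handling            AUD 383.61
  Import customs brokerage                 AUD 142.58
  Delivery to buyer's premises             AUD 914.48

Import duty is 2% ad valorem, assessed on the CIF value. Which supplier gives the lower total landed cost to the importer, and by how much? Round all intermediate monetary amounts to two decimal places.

Supplier B is cheaper by AUD 784.66

Supplier A (FOB):
CIF value = FOB price + freight + insurance = 8294.17 + 8347.85 + 527.66 = 17169.68
Import duty = 17169.68 × 2% = 343.39
Buyer bears (A): 8347.85 + 527.66 + 383.61 + 142.58 + 914.48 = 10316.18
Landed cost (A) = invoice 8294.17 + 10316.18 + duty 343.39 = 18953.74
Supplier B (FCA):
CIF value = FCA price + origin terminal + freight + insurance = 7279.54 + 245.35 + 8347.85 + 527.66 = 16400.40
Import duty = 16400.40 × 2% = 328.01
Buyer bears (B): 245.35 + 8347.85 + 527.66 + 383.61 + 142.58 + 914.48 = 10561.53
Landed cost (B) = invoice 7279.54 + 10561.53 + duty 328.01 = 18169.08
Difference = |18953.74 − 18169.08| = 784.66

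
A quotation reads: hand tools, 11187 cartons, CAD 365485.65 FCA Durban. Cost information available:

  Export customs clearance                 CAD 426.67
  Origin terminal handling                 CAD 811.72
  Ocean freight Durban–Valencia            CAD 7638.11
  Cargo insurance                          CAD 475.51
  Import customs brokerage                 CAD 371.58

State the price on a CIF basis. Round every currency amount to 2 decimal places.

Not relevant to the conversion: export clearance — on the seller under both FCA and CIF; already in the FCA price and stays in the CIF price. brokerage — on the buyer under both terms; not part of either seller's price.
From FCA to CIF, the seller additionally bears: origin terminal, freight, insurance.
CIF price = 365485.65 + 811.72 + 7638.11 + 475.51 = 374410.99

CIF price: CAD 374410.99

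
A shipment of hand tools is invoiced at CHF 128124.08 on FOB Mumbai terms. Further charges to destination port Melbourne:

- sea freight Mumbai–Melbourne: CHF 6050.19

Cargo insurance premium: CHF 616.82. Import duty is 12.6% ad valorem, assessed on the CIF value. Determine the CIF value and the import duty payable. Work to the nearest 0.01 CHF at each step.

CIF value: CHF 134791.09; import duty: CHF 16983.68

CIF = FOB price + freight + insurance
CIF = 128124.08 + 6050.19 + 616.82 = 134791.09
Import duty = 134791.09 × 12.6% = 16983.68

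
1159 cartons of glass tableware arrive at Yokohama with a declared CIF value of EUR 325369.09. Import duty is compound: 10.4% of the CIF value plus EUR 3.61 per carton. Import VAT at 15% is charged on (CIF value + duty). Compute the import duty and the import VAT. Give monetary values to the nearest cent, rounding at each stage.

Ad valorem component: 325369.09 × 10.4% = 33838.39
Specific component: 1159 × 3.61 = 4183.99
Import duty = 33838.39 + 4183.99 = 38022.38
VAT base = CIF + duty = 325369.09 + 38022.38 = 363391.47
Import VAT = 363391.47 × 15% = 54508.72

Import duty: EUR 38022.38; import VAT: EUR 54508.72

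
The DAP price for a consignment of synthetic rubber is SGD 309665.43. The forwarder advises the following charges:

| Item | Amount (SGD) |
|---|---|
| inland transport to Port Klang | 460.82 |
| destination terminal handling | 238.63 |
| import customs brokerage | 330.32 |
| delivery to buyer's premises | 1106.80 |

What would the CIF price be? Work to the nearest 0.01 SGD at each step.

CIF price: SGD 308320.00

Not relevant to the conversion: inland to port — on the seller under both DAP and CIF; already in the DAP price and stays in the CIF price. brokerage — on the buyer under both terms; not part of either seller's price.
From DAP to CIF, the seller no longer bears: destination terminal, delivery.
CIF price = 309665.43 − 238.63 − 1106.80 = 308320.00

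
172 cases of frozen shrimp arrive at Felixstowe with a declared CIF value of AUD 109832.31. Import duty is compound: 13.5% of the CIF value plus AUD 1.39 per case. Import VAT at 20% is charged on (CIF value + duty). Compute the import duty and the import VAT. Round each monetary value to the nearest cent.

Import duty: AUD 15066.44; import VAT: AUD 24979.75

Ad valorem component: 109832.31 × 13.5% = 14827.36
Specific component: 172 × 1.39 = 239.08
Import duty = 14827.36 + 239.08 = 15066.44
VAT base = CIF + duty = 109832.31 + 15066.44 = 124898.75
Import VAT = 124898.75 × 20% = 24979.75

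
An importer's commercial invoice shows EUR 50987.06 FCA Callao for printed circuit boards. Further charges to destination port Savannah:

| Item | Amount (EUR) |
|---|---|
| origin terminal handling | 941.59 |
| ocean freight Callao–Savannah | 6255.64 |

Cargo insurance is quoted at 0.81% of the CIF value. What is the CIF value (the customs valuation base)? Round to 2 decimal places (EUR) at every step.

CIF value: EUR 58659.43

Let C be the CIF value. C = FCA price + pre-shipment costs + freight + 0.81% × C
C − 0.81% × C = 50987.06 + 941.59 + 6255.64
0.9919 × C = 58184.29
C = 58184.29 / 0.9919 = 58659.43
Insurance premium = 0.81% × 58659.43 = 475.14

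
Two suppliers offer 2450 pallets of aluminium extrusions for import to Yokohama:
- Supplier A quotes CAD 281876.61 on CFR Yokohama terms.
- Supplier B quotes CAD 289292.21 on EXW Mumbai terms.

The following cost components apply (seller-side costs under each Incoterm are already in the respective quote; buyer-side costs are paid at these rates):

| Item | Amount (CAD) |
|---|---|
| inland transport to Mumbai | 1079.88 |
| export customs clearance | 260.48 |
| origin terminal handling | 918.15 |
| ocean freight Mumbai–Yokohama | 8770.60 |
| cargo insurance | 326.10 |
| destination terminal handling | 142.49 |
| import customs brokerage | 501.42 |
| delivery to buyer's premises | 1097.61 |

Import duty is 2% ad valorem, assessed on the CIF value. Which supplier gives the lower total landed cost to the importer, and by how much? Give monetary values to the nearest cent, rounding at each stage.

Supplier A (CFR):
CIF value = CFR price + insurance = 281876.61 + 326.10 = 282202.71
Import duty = 282202.71 × 2% = 5644.05
Buyer bears (A): 326.10 + 142.49 + 501.42 + 1097.61 = 2067.62
Landed cost (A) = invoice 281876.61 + 2067.62 + duty 5644.05 = 289588.28
Supplier B (EXW):
CIF value = EXW price + inland to port + export clearance + origin terminal + freight + insurance = 289292.21 + 1079.88 + 260.48 + 918.15 + 8770.60 + 326.10 = 300647.42
Import duty = 300647.42 × 2% = 6012.95
Buyer bears (B): 1079.88 + 260.48 + 918.15 + 8770.60 + 326.10 + 142.49 + 501.42 + 1097.61 = 13096.73
Landed cost (B) = invoice 289292.21 + 13096.73 + duty 6012.95 = 308401.89
Difference = |289588.28 − 308401.89| = 18813.61

Supplier A is cheaper by CAD 18813.61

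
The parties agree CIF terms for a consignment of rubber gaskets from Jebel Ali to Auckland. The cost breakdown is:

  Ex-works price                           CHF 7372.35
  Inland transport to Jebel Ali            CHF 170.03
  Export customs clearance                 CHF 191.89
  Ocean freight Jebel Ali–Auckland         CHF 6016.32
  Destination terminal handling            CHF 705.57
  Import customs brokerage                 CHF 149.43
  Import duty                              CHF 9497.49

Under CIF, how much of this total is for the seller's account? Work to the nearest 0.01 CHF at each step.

CIF: the seller pays costs through ocean freight and marine insurance to the destination port.
Seller's account: goods 7372.35 + inland to port 170.03 + export clearance 191.89 + freight 6016.32 = 13750.59
Buyer's account: destination terminal 705.57 + brokerage 149.43 + duty 9497.49 = 10352.49

Seller's account: CHF 13750.59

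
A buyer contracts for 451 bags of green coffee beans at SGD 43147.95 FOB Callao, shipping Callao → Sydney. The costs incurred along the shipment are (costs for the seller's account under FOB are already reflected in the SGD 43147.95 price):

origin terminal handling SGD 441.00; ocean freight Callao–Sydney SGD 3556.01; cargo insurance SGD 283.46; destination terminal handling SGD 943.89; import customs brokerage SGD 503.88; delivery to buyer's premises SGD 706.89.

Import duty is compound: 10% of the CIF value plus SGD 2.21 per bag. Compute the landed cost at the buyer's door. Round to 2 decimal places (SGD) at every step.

Total landed cost: SGD 54837.53

FOB: the seller bears costs until goods are on board at the origin port; the buyer bears freight, insurance and all costs thereafter.
Already in the invoice (seller's account under FOB): origin terminal — exclude.
CIF value = FOB price + freight + insurance = 43147.95 + 3556.01 + 283.46 = 46987.42
Ad valorem component: 46987.42 × 10% = 4698.74
Specific component: 451 × 2.21 = 996.71
Import duty = 4698.74 + 996.71 = 5695.45
Buyer bears: freight 3556.01 + insurance 283.46 + destination terminal 943.89 + brokerage 503.88 + delivery 706.89 + duty 5695.45 = 11689.58
Landed cost = invoice 43147.95 + 11689.58 = 54837.53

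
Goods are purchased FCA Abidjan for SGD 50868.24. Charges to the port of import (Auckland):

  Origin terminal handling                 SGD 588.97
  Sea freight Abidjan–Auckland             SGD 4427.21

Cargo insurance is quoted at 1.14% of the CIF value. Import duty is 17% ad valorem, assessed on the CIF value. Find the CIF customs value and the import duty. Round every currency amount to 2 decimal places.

CIF value: SGD 56528.85; import duty: SGD 9609.90

Let C be the CIF value. C = FCA price + pre-shipment costs + freight + 1.14% × C
C − 1.14% × C = 50868.24 + 588.97 + 4427.21
0.9886 × C = 55884.42
C = 55884.42 / 0.9886 = 56528.85
Insurance premium = 1.14% × 56528.85 = 644.43
Import duty = 56528.85 × 17% = 9609.90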